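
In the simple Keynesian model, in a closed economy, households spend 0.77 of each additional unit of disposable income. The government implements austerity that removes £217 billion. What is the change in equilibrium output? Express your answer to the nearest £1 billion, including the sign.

−£943 billion

Spending multiplier = 1/(1 − MPC) = 1/(1 − 0.77) = 1/0.23 ≈ 4.348.
ΔY = k × ΔG = (−£217 billion) / 0.23 ≈ −£943 billion.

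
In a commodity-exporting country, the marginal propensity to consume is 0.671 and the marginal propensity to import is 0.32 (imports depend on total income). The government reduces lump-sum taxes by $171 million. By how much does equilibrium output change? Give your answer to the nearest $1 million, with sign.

+$177 million

A lump-sum tax change of −$171 million shifts disposable income by +$171 million; first-round consumption changes by −c × ΔT = −0.671 × (−$171 million) = +$114.741 million.
Expenditure multiplier = 1/(1 − c + m) = 1/(1 − 0.671 + 0.32) = 1/0.649 ≈ 1.541.
The tax multiplier is −c × k ≈ −1.034, so ΔY = k × (−c·ΔT) = (+$114.741 million) / 0.649 ≈ +$177 million.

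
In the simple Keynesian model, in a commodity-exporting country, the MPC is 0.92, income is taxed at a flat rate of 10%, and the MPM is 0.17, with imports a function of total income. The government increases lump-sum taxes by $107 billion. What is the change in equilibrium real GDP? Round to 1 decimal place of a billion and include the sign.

A lump-sum tax change of +$107 billion shifts disposable income by −$107 billion; first-round consumption changes by −c × ΔT = −0.92 × (+$107 billion) = −$98.44 billion.
Expenditure multiplier = 1/(1 − c(1−t) + m) = 1/(1 − 0.92×0.9 + 0.17) = 1/0.342 ≈ 2.924.
The tax multiplier is −c × k ≈ −2.69, so ΔY = k × (−c·ΔT) = (−$98.44 billion) / 0.342 ≈ −$287.8 billion.

−$287.8 billion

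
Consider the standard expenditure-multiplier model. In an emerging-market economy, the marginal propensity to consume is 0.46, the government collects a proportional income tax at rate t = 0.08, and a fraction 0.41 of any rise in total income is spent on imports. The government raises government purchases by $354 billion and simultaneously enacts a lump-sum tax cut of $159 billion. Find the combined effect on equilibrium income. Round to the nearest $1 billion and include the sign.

Expenditure multiplier = 1/(1 − c(1−t) + m) = 1/(1 − 0.46×0.92 + 0.41) = 1/0.9868 ≈ 1.013.
ΔG contributes k·ΔG = (+$354 billion) / 0.9868 ≈ +$358.7 billion.
ΔT of −$159 billion changes first-round spending by −c·ΔT = +$73.14 billion, contributing k·(−c·ΔT) = (+$73.14 billion) / 0.9868 ≈ +$74.1 billion.
Net ΔY = k(ΔG − c·ΔT) = (+$427.14 billion) / 0.9868 ≈ +$433 billion.

+$433 billion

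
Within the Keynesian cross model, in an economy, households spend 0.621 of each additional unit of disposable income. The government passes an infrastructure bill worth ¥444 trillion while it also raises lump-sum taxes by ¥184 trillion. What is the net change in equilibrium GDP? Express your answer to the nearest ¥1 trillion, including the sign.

+¥870 trillion

Expenditure multiplier = 1/(1 − MPC) = 1/(1 − 0.621) = 1/0.379 ≈ 2.639.
ΔG contributes k·ΔG = (+¥444 trillion) / 0.379 ≈ +¥1,171.5 trillion.
ΔT of +¥184 trillion changes first-round spending by −c·ΔT = −¥114.264 trillion, contributing k·(−c·ΔT) = (−¥114.264 trillion) / 0.379 ≈ −¥301.5 trillion.
Net ΔY = k(ΔG − c·ΔT) = (+¥329.736 trillion) / 0.379 ≈ +¥870 trillion.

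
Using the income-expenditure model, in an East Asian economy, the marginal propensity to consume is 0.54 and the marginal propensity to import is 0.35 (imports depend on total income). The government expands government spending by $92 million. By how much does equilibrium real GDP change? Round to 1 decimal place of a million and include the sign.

Expenditure multiplier = 1/(1 − c + m) = 1/(1 − 0.54 + 0.35) = 1/0.81 ≈ 1.235.
ΔY = k × ΔG = (+$92 million) / 0.81 ≈ +$113.6 million.

+$113.6 million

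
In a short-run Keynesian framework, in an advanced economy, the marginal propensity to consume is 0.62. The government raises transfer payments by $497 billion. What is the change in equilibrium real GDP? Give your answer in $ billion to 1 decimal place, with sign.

+$810.9 billion

The transfer change shifts disposable income by +$497 billion, so first-round consumption changes by c·ΔTR = 0.62 × (+$497 billion) = +$308.14 billion.
Expenditure multiplier = 1/(1 − MPC) = 1/(1 − 0.62) = 1/0.38 ≈ 2.632.
The transfer multiplier is c × k ≈ 1.632, so ΔY = k × (c·ΔTR) = (+$308.14 billion) / 0.38 ≈ +$810.9 billion.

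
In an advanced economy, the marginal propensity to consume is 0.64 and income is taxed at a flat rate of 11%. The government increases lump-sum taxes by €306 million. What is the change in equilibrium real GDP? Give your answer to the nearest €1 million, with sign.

A lump-sum tax change of +€306 million shifts disposable income by −€306 million; first-round consumption changes by −c × ΔT = −0.64 × (+€306 million) = −€195.84 million.
Expenditure multiplier = 1/(1 − c(1−t)) = 1/(1 − 0.64×0.89) = 1/0.4304 ≈ 2.323.
The tax multiplier is −c × k ≈ −1.487, so ΔY = k × (−c·ΔT) = (−€195.84 million) / 0.4304 ≈ −€455 million.

−€455 million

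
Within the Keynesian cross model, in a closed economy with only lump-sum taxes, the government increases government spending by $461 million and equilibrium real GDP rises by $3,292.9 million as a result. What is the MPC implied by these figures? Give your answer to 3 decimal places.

Implied spending multiplier k = ΔY/ΔG = 3,292.9/461 ≈ 7.143.
Since k = 1/(1 − MPC), MPC = 1 − 1/k = 1 − ΔG/ΔY = 1 − 461/3,292.9 ≈ 0.860.

0.860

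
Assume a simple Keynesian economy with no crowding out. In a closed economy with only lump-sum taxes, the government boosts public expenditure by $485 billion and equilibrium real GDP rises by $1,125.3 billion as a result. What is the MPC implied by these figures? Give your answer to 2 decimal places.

Implied spending multiplier k = ΔY/ΔG = 1,125.3/485 ≈ 2.3202.
Since k = 1/(1 − MPC), MPC = 1 − 1/k = 1 − ΔG/ΔY = 1 − 485/1,125.3 ≈ 0.57.

0.57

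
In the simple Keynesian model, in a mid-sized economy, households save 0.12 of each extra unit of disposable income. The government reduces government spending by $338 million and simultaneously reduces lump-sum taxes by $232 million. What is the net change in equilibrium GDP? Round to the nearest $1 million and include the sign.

−$1,115 million

MPC = 1 − MPS = 1 − 0.12 = 0.88.
Expenditure multiplier = 1/(1 − MPC) = 1/(1 − 0.88) = 1/0.12 ≈ 8.333.
ΔG contributes k·ΔG = (−$338 million) / 0.12 ≈ −$2,816.7 million.
ΔT of −$232 million changes first-round spending by −c·ΔT = +$204.16 million, contributing k·(−c·ΔT) = (+$204.16 million) / 0.12 ≈ +$1,701.3 million.
Net ΔY = k(ΔG − c·ΔT) = (−$133.84 million) / 0.12 ≈ −$1,115 million.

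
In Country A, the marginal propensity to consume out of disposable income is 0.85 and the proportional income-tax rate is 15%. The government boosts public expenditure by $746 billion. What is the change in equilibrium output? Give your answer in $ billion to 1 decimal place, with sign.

Spending multiplier = 1/(1 − c(1−t)) = 1/(1 − 0.85×0.85) = 1/0.2775 ≈ 3.604.
ΔY = k × ΔG = (+$746 billion) / 0.2775 ≈ +$2,688.3 billion.

+$2,688.3 billion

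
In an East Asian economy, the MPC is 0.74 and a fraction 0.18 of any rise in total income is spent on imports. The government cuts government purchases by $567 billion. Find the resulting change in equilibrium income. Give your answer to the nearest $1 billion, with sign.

Expenditure multiplier = 1/(1 − c + m) = 1/(1 − 0.74 + 0.18) = 1/0.44 ≈ 2.273.
ΔY = k × ΔG = (−$567 billion) / 0.44 ≈ −$1,289 billion.

−$1,289 billion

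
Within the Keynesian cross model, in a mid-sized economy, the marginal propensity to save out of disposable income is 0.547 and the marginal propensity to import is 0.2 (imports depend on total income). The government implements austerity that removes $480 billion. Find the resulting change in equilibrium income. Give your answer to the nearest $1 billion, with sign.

−$643 billion

MPC = 1 − MPS = 1 − 0.547 = 0.453.
Government-spending multiplier = 1/(1 − c + m) = 1/(1 − 0.453 + 0.2) = 1/0.747 ≈ 1.339.
ΔY = k × ΔG = (−$480 billion) / 0.747 ≈ −$643 billion.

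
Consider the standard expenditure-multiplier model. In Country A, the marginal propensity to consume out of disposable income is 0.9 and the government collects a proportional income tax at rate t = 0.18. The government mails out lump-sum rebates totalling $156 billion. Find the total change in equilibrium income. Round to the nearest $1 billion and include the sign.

A lump-sum tax change of −$156 billion shifts disposable income by +$156 billion; first-round consumption changes by −c × ΔT = −0.9 × (−$156 billion) = +$140.4 billion.
Expenditure multiplier = 1/(1 − c(1−t)) = 1/(1 − 0.9×0.82) = 1/0.262 ≈ 3.817.
The tax multiplier is −c × k ≈ −3.435, so ΔY = k × (−c·ΔT) = (+$140.4 billion) / 0.262 ≈ +$536 billion.

+$536 billion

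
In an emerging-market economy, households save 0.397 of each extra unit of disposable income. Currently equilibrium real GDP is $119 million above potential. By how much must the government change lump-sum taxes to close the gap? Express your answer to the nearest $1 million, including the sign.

MPC = 1 − MPS = 1 − 0.397 = 0.603.
Spending multiplier = 1/(1 − MPC) = 1/(1 − 0.603) = 1/0.397 ≈ 2.519.
Tax multiplier = −c·k = −0.603/0.397 ≈ −1.519. Need ΔY = −$119 million, so ΔT = ΔY/(−c·k) = −(−$119 million) × 0.397 / 0.603 ≈ +$78 million.
The government should raise lump-sum taxes by $78 million.

+$78 million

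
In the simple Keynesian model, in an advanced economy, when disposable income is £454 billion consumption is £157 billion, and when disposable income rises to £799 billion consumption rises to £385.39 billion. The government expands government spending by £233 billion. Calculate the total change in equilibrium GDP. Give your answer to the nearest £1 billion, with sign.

MPC = ΔC/ΔYd = (385.39 − 157)/(799 − 454) = 228.39/345 = 0.662.
Government-spending multiplier = 1/(1 − MPC) = 1/(1 − 0.662) = 1/0.338 ≈ 2.959.
ΔY = k × ΔG = (+£233 billion) / 0.338 ≈ +£689 billion.

+£689 billion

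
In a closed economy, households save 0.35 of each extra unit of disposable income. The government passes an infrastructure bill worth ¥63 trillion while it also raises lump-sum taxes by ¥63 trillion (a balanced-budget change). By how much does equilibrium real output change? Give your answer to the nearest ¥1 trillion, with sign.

+¥63 trillion

MPC = 1 − MPS = 1 − 0.35 = 0.65.
Expenditure multiplier = 1/(1 − MPC) = 1/(1 − 0.65) = 1/0.35 ≈ 2.857.
ΔG contributes k·ΔG = (+¥63 trillion) / 0.35 = +¥180 trillion.
ΔT of +¥63 trillion changes first-round spending by −c·ΔT = −¥40.95 trillion, contributing k·(−c·ΔT) = (−¥40.95 trillion) / 0.35 = −¥117 trillion.
With ΔG = ΔT and no other leakages, the balanced-budget multiplier is 1, so ΔY = ΔG = +¥63 trillion.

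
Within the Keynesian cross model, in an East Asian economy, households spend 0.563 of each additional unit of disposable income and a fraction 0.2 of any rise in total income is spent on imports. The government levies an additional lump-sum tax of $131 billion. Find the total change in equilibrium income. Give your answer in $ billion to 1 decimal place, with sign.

A lump-sum tax change of +$131 billion shifts disposable income by −$131 billion; first-round consumption changes by −c × ΔT = −0.563 × (+$131 billion) = −$73.753 billion.
Expenditure multiplier = 1/(1 − c + m) = 1/(1 − 0.563 + 0.2) = 1/0.637 ≈ 1.57.
The tax multiplier is −c × k ≈ −0.884, so ΔY = k × (−c·ΔT) = (−$73.753 billion) / 0.637 ≈ −$115.8 billion.

−$115.8 billion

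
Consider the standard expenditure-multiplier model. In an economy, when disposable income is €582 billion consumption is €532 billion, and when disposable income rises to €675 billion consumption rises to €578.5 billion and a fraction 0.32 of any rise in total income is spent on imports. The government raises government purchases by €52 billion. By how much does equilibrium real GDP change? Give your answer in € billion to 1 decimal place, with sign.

MPC = ΔC/ΔYd = (578.5 − 532)/(675 − 582) = 46.5/93 = 0.5.
Spending multiplier = 1/(1 − c + m) = 1/(1 − 0.5 + 0.32) = 1/0.82 ≈ 1.22.
ΔY = k × ΔG = (+€52 billion) / 0.82 ≈ +€63.4 billion.

+€63.4 billion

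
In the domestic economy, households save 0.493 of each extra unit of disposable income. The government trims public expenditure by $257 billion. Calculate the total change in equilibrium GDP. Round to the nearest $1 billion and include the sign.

MPC = 1 − MPS = 1 − 0.493 = 0.507.
Spending multiplier = 1/(1 − MPC) = 1/(1 − 0.507) = 1/0.493 ≈ 2.028.
ΔY = k × ΔG = (−$257 billion) / 0.493 ≈ −$521 billion.

−$521 billion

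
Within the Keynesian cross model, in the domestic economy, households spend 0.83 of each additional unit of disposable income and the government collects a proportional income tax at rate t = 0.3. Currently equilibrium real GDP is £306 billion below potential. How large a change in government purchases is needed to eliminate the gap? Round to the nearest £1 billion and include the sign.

Spending multiplier = 1/(1 − c(1−t)) = 1/(1 − 0.83×0.7) = 1/0.419 ≈ 2.387.
Need ΔY = +£306 billion, so ΔG = ΔY/k = (+£306 billion) × 0.419 ≈ +£128 billion.
The government should increase government purchases by £128 billion.

+£128 billion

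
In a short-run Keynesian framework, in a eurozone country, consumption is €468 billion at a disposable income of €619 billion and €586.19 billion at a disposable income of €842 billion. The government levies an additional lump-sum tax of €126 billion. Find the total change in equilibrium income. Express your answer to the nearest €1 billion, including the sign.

−€142 billion

MPC = ΔC/ΔYd = (586.19 − 468)/(842 − 619) = 118.19/223 = 0.53.
A lump-sum tax change of +€126 billion shifts disposable income by −€126 billion; first-round consumption changes by −c × ΔT = −0.53 × (+€126 billion) = −€66.78 billion.
Expenditure multiplier = 1/(1 − MPC) = 1/(1 − 0.53) = 1/0.47 ≈ 2.128.
The tax multiplier is −c × k ≈ −1.128, so ΔY = k × (−c·ΔT) = (−€66.78 billion) / 0.47 ≈ −€142 billion.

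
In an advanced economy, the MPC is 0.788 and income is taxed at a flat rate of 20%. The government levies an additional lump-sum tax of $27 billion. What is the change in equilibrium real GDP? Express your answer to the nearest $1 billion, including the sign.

A lump-sum tax change of +$27 billion shifts disposable income by −$27 billion; first-round consumption changes by −c × ΔT = −0.788 × (+$27 billion) = −$21.276 billion.
Expenditure multiplier = 1/(1 − c(1−t)) = 1/(1 − 0.788×0.8) = 1/0.3696 ≈ 2.706.
The tax multiplier is −c × k ≈ −2.132, so ΔY = k × (−c·ΔT) = (−$21.276 billion) / 0.3696 ≈ −$58 billion.

−$58 billion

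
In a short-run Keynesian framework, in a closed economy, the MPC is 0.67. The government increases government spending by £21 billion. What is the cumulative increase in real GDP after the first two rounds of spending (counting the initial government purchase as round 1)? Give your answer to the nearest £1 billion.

Round 1 adds ΔG = £21 billion; each later round is MPC = 0.67 times the previous.
After 2 rounds: 21 + 14.07 = ΔG·(1 − c^2)/(1 − c) = 21 × (1 − 0.4489)/0.33 ≈ £35 billion.

£35 billion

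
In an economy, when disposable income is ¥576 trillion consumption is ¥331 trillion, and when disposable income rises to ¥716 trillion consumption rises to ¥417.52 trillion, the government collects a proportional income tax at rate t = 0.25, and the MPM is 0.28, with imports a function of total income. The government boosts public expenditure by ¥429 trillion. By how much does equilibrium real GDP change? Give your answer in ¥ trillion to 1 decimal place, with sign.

+¥525.4 trillion

MPC = ΔC/ΔYd = (417.52 − 331)/(716 − 576) = 86.52/140 = 0.618.
Expenditure multiplier = 1/(1 − c(1−t) + m) = 1/(1 − 0.618×0.75 + 0.28) = 1/0.8165 ≈ 1.225.
ΔY = k × ΔG = (+¥429 trillion) / 0.8165 ≈ +¥525.4 trillion.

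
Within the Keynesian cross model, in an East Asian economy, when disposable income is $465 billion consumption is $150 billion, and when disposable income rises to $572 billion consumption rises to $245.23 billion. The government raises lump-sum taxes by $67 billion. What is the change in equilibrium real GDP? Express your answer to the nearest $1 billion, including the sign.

−$542 billion

MPC = ΔC/ΔYd = (245.23 − 150)/(572 − 465) = 95.23/107 = 0.89.
A lump-sum tax change of +$67 billion shifts disposable income by −$67 billion; first-round consumption changes by −c × ΔT = −0.89 × (+$67 billion) = −$59.63 billion.
Expenditure multiplier = 1/(1 − MPC) = 1/(1 − 0.89) = 1/0.11 ≈ 9.091.
The tax multiplier is −c × k ≈ −8.091, so ΔY = k × (−c·ΔT) = (−$59.63 billion) / 0.11 ≈ −$542 billion.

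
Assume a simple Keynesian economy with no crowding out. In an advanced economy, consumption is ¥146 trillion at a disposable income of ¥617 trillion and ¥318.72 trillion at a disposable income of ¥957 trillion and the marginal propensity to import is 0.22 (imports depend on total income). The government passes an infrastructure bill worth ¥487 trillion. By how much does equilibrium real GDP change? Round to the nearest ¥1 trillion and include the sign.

MPC = ΔC/ΔYd = (318.72 − 146)/(957 − 617) = 172.72/340 = 0.508.
Spending multiplier = 1/(1 − c + m) = 1/(1 − 0.508 + 0.22) = 1/0.712 ≈ 1.404.
ΔY = k × ΔG = (+¥487 trillion) / 0.712 ≈ +¥684 trillion.

+¥684 trillion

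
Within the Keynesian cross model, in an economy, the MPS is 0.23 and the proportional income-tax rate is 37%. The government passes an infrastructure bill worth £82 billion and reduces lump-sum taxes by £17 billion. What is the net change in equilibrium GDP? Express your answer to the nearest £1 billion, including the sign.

+£185 billion

MPC = 1 − MPS = 1 − 0.23 = 0.77.
Expenditure multiplier = 1/(1 − c(1−t)) = 1/(1 − 0.77×0.63) = 1/0.5149 ≈ 1.942.
ΔG contributes k·ΔG = (+£82 billion) / 0.5149 ≈ +£159.3 billion.
ΔT of −£17 billion changes first-round spending by −c·ΔT = +£13.09 billion, contributing k·(−c·ΔT) = (+£13.09 billion) / 0.5149 ≈ +£25.4 billion.
Net ΔY = k(ΔG − c·ΔT) = (+£95.09 billion) / 0.5149 ≈ +£185 billion.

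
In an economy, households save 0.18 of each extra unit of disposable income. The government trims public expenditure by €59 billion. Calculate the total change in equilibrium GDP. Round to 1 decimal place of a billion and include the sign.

MPC = 1 − MPS = 1 − 0.18 = 0.82.
Government-spending multiplier = 1/(1 − MPC) = 1/(1 − 0.82) = 1/0.18 ≈ 5.556.
ΔY = k × ΔG = (−€59 billion) / 0.18 ≈ −€327.8 billion.

−€327.8 billion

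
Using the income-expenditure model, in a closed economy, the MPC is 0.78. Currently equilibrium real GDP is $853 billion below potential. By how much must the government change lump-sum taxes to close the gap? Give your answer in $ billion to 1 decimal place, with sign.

Spending multiplier = 1/(1 − MPC) = 1/(1 − 0.78) = 1/0.22 ≈ 4.545.
Tax multiplier = −c·k = −0.78/0.22 ≈ −3.545. Need ΔY = +$853 billion, so ΔT = ΔY/(−c·k) = −(+$853 billion) × 0.22 / 0.78 ≈ −$240.6 billion.
The government should cut lump-sum taxes by $240.6 billion.

−$240.6 billion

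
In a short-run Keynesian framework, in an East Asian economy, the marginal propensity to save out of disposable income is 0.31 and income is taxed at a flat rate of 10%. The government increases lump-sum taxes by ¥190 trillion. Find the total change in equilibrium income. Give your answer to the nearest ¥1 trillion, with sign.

−¥346 trillion

MPC = 1 − MPS = 1 − 0.31 = 0.69.
A lump-sum tax change of +¥190 trillion shifts disposable income by −¥190 trillion; first-round consumption changes by −c × ΔT = −0.69 × (+¥190 trillion) = −¥131.1 trillion.
Expenditure multiplier = 1/(1 − c(1−t)) = 1/(1 − 0.69×0.9) = 1/0.379 ≈ 2.639.
The tax multiplier is −c × k ≈ −1.821, so ΔY = k × (−c·ΔT) = (−¥131.1 trillion) / 0.379 ≈ −¥346 trillion.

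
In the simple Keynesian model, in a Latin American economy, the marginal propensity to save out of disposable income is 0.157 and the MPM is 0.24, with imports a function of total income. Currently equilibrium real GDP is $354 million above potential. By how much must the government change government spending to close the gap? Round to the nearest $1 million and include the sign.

MPC = 1 − MPS = 1 − 0.157 = 0.843.
Spending multiplier = 1/(1 − c + m) = 1/(1 − 0.843 + 0.24) = 1/0.397 ≈ 2.519.
Need ΔY = −$354 million, so ΔG = ΔY/k = (−$354 million) × 0.397 ≈ −$141 million.
The government should cut government spending by $141 million.

−$141 million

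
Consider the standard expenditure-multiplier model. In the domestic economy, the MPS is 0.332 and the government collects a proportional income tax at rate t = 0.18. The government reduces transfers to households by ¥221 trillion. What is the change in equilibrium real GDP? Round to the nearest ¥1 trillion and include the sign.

MPC = 1 − MPS = 1 − 0.332 = 0.668.
The transfer change shifts disposable income by −¥221 trillion, so first-round consumption changes by c·ΔTR = 0.668 × (−¥221 trillion) = −¥147.628 trillion.
Expenditure multiplier = 1/(1 − c(1−t)) = 1/(1 − 0.668×0.82) = 1/0.45224 ≈ 2.211.
The transfer multiplier is c × k ≈ 1.477, so ΔY = k × (c·ΔTR) = (−¥147.628 trillion) / 0.45224 ≈ −¥326 trillion.

−¥326 trillion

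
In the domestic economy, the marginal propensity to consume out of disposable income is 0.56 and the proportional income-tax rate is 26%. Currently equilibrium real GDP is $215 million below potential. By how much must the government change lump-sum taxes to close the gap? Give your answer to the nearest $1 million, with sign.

Spending multiplier = 1/(1 − c(1−t)) = 1/(1 − 0.56×0.74) = 1/0.5856 ≈ 1.708.
Tax multiplier = −c·k = −0.56/0.5856 ≈ −0.956. Need ΔY = +$215 million, so ΔT = ΔY/(−c·k) = −(+$215 million) × 0.5856 / 0.56 ≈ −$225 million.
The government should cut lump-sum taxes by $225 million.

−$225 million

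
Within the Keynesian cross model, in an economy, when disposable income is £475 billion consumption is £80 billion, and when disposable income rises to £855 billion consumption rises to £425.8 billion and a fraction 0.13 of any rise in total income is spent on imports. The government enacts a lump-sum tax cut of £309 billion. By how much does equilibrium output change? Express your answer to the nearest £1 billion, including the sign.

+£1,278 billion

MPC = ΔC/ΔYd = (425.8 − 80)/(855 − 475) = 345.8/380 = 0.91.
A lump-sum tax change of −£309 billion shifts disposable income by +£309 billion; first-round consumption changes by −c × ΔT = −0.91 × (−£309 billion) = +£281.19 billion.
Expenditure multiplier = 1/(1 − c + m) = 1/(1 − 0.91 + 0.13) = 1/0.22 ≈ 4.545.
The tax multiplier is −c × k ≈ −4.136, so ΔY = k × (−c·ΔT) = (+£281.19 billion) / 0.22 ≈ +£1,278 billion.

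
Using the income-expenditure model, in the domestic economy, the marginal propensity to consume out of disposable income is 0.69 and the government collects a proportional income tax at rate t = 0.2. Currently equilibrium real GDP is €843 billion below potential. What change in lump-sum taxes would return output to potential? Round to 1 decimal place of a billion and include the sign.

Spending multiplier = 1/(1 − c(1−t)) = 1/(1 − 0.69×0.8) = 1/0.448 ≈ 2.232.
Tax multiplier = −c·k = −0.69/0.448 ≈ −1.54. Need ΔY = +€843 billion, so ΔT = ΔY/(−c·k) = −(+€843 billion) × 0.448 / 0.69 ≈ −€547.3 billion.
The government should cut lump-sum taxes by €547.3 billion.

−€547.3 billion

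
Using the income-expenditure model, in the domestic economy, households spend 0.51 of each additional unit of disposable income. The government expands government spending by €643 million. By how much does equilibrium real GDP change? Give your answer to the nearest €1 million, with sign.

+€1,312 million

Government-spending multiplier = 1/(1 − MPC) = 1/(1 − 0.51) = 1/0.49 ≈ 2.041.
ΔY = k × ΔG = (+€643 million) / 0.49 ≈ +€1,312 million.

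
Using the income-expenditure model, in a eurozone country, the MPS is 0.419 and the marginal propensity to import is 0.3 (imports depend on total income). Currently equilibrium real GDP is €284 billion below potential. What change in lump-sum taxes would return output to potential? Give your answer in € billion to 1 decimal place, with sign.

MPC = 1 − MPS = 1 − 0.419 = 0.581.
Spending multiplier = 1/(1 − c + m) = 1/(1 − 0.581 + 0.3) = 1/0.719 ≈ 1.391.
Tax multiplier = −c·k = −0.581/0.719 ≈ −0.808. Need ΔY = +€284 billion, so ΔT = ΔY/(−c·k) = −(+€284 billion) × 0.719 / 0.581 ≈ −€351.5 billion.
The government should cut lump-sum taxes by €351.5 billion.

−€351.5 billion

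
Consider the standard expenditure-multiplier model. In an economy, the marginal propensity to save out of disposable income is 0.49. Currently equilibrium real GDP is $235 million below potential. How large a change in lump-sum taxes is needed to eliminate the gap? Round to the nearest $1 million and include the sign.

MPC = 1 − MPS = 1 − 0.49 = 0.51.
Spending multiplier = 1/(1 − MPC) = 1/(1 − 0.51) = 1/0.49 ≈ 2.041.
Tax multiplier = −c·k = −0.51/0.49 ≈ −1.041. Need ΔY = +$235 million, so ΔT = ΔY/(−c·k) = −(+$235 million) × 0.49 / 0.51 ≈ −$226 million.
The government should cut lump-sum taxes by $226 million.

−$226 million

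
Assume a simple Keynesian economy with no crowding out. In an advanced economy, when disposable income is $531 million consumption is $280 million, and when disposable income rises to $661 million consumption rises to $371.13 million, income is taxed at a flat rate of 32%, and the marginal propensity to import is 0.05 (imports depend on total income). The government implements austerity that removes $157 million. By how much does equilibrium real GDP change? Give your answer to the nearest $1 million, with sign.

−$274 million

MPC = ΔC/ΔYd = (371.13 − 280)/(661 − 531) = 91.13/130 = 0.701.
Spending multiplier = 1/(1 − c(1−t) + m) = 1/(1 − 0.701×0.68 + 0.05) = 1/0.57332 ≈ 1.744.
ΔY = k × ΔG = (−$157 million) / 0.57332 ≈ −$274 million.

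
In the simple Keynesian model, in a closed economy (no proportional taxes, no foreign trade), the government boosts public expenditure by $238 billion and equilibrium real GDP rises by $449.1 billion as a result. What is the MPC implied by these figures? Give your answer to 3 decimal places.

0.470

Implied spending multiplier k = ΔY/ΔG = 449.1/238 ≈ 1.887.
Since k = 1/(1 − MPC), MPC = 1 − 1/k = 1 − ΔG/ΔY = 1 − 238/449.1 ≈ 0.470.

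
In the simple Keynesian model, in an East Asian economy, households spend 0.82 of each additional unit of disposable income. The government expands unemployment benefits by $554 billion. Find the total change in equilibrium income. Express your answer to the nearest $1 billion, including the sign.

The transfer change shifts disposable income by +$554 billion, so first-round consumption changes by c·ΔTR = 0.82 × (+$554 billion) = +$454.28 billion.
Expenditure multiplier = 1/(1 − MPC) = 1/(1 − 0.82) = 1/0.18 ≈ 5.556.
The transfer multiplier is c × k ≈ 4.556, so ΔY = k × (c·ΔTR) = (+$454.28 billion) / 0.18 ≈ +$2,524 billion.

+$2,524 billion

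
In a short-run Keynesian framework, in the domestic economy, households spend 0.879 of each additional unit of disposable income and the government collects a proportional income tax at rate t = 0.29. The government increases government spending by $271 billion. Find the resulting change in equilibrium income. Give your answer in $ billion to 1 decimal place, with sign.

+$720.9 billion

Government-spending multiplier = 1/(1 − c(1−t)) = 1/(1 − 0.879×0.71) = 1/0.37591 ≈ 2.66.
ΔY = k × ΔG = (+$271 billion) / 0.37591 ≈ +$720.9 billion.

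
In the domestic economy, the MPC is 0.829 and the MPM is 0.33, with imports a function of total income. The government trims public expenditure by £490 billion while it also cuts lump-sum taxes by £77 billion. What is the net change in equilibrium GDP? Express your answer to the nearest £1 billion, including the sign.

−£851 billion

Expenditure multiplier = 1/(1 − c + m) = 1/(1 − 0.829 + 0.33) = 1/0.501 ≈ 1.996.
ΔG contributes k·ΔG = (−£490 billion) / 0.501 ≈ −£978 billion.
ΔT of −£77 billion changes first-round spending by −c·ΔT = +£63.833 billion, contributing k·(−c·ΔT) = (+£63.833 billion) / 0.501 ≈ +£127.4 billion.
Net ΔY = k(ΔG − c·ΔT) = (−£426.167 billion) / 0.501 ≈ −£851 billion.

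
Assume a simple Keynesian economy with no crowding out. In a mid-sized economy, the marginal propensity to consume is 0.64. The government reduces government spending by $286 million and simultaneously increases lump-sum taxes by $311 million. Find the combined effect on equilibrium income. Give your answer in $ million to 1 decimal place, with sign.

−$1,347.3 million

Expenditure multiplier = 1/(1 − MPC) = 1/(1 − 0.64) = 1/0.36 ≈ 2.778.
ΔG contributes k·ΔG = (−$286 million) / 0.36 ≈ −$794.4 million.
ΔT of +$311 million changes first-round spending by −c·ΔT = −$199.04 million, contributing k·(−c·ΔT) = (−$199.04 million) / 0.36 ≈ −$552.9 million.
Net ΔY = k(ΔG − c·ΔT) = (−$485.04 million) / 0.36 ≈ −$1,347.3 million.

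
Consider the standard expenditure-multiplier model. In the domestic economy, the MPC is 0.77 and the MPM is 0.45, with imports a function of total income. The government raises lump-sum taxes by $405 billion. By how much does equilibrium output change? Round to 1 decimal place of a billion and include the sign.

A lump-sum tax change of +$405 billion shifts disposable income by −$405 billion; first-round consumption changes by −c × ΔT = −0.77 × (+$405 billion) = −$311.85 billion.
Expenditure multiplier = 1/(1 − c + m) = 1/(1 − 0.77 + 0.45) = 1/0.68 ≈ 1.471.
The tax multiplier is −c × k ≈ −1.132, so ΔY = k × (−c·ΔT) = (−$311.85 billion) / 0.68 ≈ −$458.6 billion.

−$458.6 billion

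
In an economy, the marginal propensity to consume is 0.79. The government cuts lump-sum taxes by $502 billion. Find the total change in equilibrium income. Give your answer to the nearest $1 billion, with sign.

A lump-sum tax change of −$502 billion shifts disposable income by +$502 billion; first-round consumption changes by −c × ΔT = −0.79 × (−$502 billion) = +$396.58 billion.
Expenditure multiplier = 1/(1 − MPC) = 1/(1 − 0.79) = 1/0.21 ≈ 4.762.
The tax multiplier is −c × k ≈ −3.762, so ΔY = k × (−c·ΔT) = (+$396.58 billion) / 0.21 ≈ +$1,888 billion.

+$1,888 billion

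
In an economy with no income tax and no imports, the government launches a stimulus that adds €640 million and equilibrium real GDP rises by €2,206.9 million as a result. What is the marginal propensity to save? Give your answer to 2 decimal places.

0.29

Implied spending multiplier k = ΔY/ΔG = 2,206.9/640 ≈ 3.4483.
Since k = 1/(1 − MPC), MPC = 1 − 1/k = 1 − ΔG/ΔY = 1 − 640/2,206.9 ≈ 0.71.
MPS = 1 − MPC = 0.29.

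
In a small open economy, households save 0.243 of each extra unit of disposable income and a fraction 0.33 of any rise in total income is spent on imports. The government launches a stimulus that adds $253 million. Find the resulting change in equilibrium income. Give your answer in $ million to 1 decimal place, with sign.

+$441.5 million

MPC = 1 − MPS = 1 − 0.243 = 0.757.
Government-spending multiplier = 1/(1 − c + m) = 1/(1 − 0.757 + 0.33) = 1/0.573 ≈ 1.745.
ΔY = k × ΔG = (+$253 million) / 0.573 ≈ +$441.5 million.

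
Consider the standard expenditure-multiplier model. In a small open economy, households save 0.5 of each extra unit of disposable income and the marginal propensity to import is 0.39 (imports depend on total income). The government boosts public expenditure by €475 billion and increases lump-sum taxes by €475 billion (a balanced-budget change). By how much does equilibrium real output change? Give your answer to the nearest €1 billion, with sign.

+€267 billion

MPC = 1 − MPS = 1 − 0.5 = 0.5.
Expenditure multiplier = 1/(1 − c + m) = 1/(1 − 0.5 + 0.39) = 1/0.89 ≈ 1.124.
ΔG contributes k·ΔG = (+€475 billion) / 0.89 ≈ +€533.7 billion.
ΔT of +€475 billion changes first-round spending by −c·ΔT = −€237.5 billion, contributing k·(−c·ΔT) = (−€237.5 billion) / 0.89 ≈ −€266.9 billion.
Net ΔY = k(ΔG − c·ΔT) = (+€237.5 billion) / 0.89 ≈ +€267 billion.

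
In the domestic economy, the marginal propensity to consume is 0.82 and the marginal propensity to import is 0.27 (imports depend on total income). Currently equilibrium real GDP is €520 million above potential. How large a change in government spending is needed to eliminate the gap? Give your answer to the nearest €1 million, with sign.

Spending multiplier = 1/(1 − c + m) = 1/(1 − 0.82 + 0.27) = 1/0.45 ≈ 2.222.
Need ΔY = −€520 million, so ΔG = ΔY/k = (−€520 million) × 0.45 = −€234 million.
The government should cut government spending by €234 million.

−€234 million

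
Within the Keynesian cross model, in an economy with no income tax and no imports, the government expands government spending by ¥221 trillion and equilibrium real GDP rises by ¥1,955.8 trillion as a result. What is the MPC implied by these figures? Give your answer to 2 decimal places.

Implied spending multiplier k = ΔY/ΔG = 1,955.8/221 ≈ 8.8498.
Since k = 1/(1 − MPC), MPC = 1 − 1/k = 1 − ΔG/ΔY = 1 − 221/1,955.8 ≈ 0.89.

0.89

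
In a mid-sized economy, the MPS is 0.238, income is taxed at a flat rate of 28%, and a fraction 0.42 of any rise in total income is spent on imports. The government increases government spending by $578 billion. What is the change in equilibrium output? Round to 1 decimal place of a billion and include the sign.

+$663.3 billion

MPC = 1 − MPS = 1 − 0.238 = 0.762.
Spending multiplier = 1/(1 − c(1−t) + m) = 1/(1 − 0.762×0.72 + 0.42) = 1/0.87136 ≈ 1.148.
ΔY = k × ΔG = (+$578 billion) / 0.87136 ≈ +$663.3 billion.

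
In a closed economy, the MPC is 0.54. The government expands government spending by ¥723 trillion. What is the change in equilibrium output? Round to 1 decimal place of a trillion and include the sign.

Spending multiplier = 1/(1 − MPC) = 1/(1 − 0.54) = 1/0.46 ≈ 2.174.
ΔY = k × ΔG = (+¥723 trillion) / 0.46 ≈ +¥1,571.7 trillion.

+¥1,571.7 trillion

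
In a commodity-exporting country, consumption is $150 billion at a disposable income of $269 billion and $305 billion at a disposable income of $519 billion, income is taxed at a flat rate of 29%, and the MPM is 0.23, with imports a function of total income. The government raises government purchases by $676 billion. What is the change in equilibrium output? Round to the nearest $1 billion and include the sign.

+$856 billion

MPC = ΔC/ΔYd = (305 − 150)/(519 − 269) = 155/250 = 0.62.
Government-spending multiplier = 1/(1 − c(1−t) + m) = 1/(1 − 0.62×0.71 + 0.23) = 1/0.7898 ≈ 1.266.
ΔY = k × ΔG = (+$676 billion) / 0.7898 ≈ +$856 billion.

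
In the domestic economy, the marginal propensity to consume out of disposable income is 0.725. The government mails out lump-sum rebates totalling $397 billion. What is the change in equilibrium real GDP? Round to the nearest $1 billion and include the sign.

+$1,047 billion

A lump-sum tax change of −$397 billion shifts disposable income by +$397 billion; first-round consumption changes by −c × ΔT = −0.725 × (−$397 billion) = +$287.825 billion.
Expenditure multiplier = 1/(1 − MPC) = 1/(1 − 0.725) = 1/0.275 ≈ 3.636.
The tax multiplier is −c × k ≈ −2.636, so ΔY = k × (−c·ΔT) = (+$287.825 billion) / 0.275 ≈ +$1,047 billion.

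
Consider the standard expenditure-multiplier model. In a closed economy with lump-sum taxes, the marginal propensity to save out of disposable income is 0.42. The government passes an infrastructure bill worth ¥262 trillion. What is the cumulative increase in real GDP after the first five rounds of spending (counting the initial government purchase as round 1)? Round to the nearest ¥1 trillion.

MPC = 1 − MPS = 1 − 0.42 = 0.58.
Round 1 adds ΔG = ¥262 trillion; each later round is MPC = 0.58 times the previous.
After 5 rounds: 262 + 151.96 + 88.1368 + 51.119344 + 29.64921952 = ΔG·(1 − c^5)/(1 − c) = 262 × (1 − 0.0656356768)/0.42 ≈ ¥583 trillion.

¥583 trillion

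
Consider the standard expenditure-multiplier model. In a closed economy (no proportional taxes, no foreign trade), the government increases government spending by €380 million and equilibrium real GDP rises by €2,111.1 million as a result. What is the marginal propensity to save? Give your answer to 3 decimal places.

0.180

Implied spending multiplier k = ΔY/ΔG = 2,111.1/380 ≈ 5.5555.
Since k = 1/(1 − MPC), MPC = 1 − 1/k = 1 − ΔG/ΔY = 1 − 380/2,111.1 ≈ 0.820.
MPS = 1 − MPC = 0.180.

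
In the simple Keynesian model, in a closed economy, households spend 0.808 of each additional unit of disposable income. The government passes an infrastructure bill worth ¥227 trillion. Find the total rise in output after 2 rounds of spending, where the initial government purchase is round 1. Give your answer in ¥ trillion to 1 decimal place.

Round 1 adds ΔG = ¥227 trillion; each later round is MPC = 0.808 times the previous.
After 2 rounds: 227 + 183.416 = ΔG·(1 − c^2)/(1 − c) = 227 × (1 − 0.652864)/0.192 ≈ ¥410.4 trillion.

¥410.4 trillion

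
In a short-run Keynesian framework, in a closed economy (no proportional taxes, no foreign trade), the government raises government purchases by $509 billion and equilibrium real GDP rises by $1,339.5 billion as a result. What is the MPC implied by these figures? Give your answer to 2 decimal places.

0.62

Implied spending multiplier k = ΔY/ΔG = 1,339.5/509 ≈ 2.6316.
Since k = 1/(1 − MPC), MPC = 1 − 1/k = 1 − ΔG/ΔY = 1 − 509/1,339.5 ≈ 0.62.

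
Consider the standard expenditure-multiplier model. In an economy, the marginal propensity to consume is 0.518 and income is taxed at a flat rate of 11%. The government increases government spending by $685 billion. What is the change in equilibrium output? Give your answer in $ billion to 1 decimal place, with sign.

+$1,270.9 billion

Expenditure multiplier = 1/(1 − c(1−t)) = 1/(1 − 0.518×0.89) = 1/0.53898 ≈ 1.855.
ΔY = k × ΔG = (+$685 billion) / 0.53898 ≈ +$1,270.9 billion.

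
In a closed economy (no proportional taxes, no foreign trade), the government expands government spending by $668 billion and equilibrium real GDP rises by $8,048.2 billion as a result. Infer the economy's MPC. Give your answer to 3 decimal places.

0.917

Implied spending multiplier k = ΔY/ΔG = 8,048.2/668 ≈ 12.0482.
Since k = 1/(1 − MPC), MPC = 1 − 1/k = 1 − ΔG/ΔY = 1 − 668/8,048.2 ≈ 0.917.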